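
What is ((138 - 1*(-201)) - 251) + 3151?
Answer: 3239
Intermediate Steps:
((138 - 1*(-201)) - 251) + 3151 = ((138 + 201) - 251) + 3151 = (339 - 251) + 3151 = 88 + 3151 = 3239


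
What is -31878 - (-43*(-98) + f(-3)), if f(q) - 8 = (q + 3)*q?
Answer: -36100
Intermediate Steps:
f(q) = 8 + q*(3 + q) (f(q) = 8 + (q + 3)*q = 8 + (3 + q)*q = 8 + q*(3 + q))
-31878 - (-43*(-98) + f(-3)) = -31878 - (-43*(-98) + (8 + (-3)**2 + 3*(-3))) = -31878 - (4214 + (8 + 9 - 9)) = -31878 - (4214 + 8) = -31878 - 1*4222 = -31878 - 4222 = -36100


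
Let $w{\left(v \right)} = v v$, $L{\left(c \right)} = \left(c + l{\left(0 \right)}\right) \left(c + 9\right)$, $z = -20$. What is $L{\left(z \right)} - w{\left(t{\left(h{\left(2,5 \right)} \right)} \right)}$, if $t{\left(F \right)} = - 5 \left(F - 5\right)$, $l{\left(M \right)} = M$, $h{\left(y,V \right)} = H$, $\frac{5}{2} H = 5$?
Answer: $-5$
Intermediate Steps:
$H = 2$ ($H = \frac{2}{5} \cdot 5 = 2$)
$h{\left(y,V \right)} = 2$
$t{\left(F \right)} = 25 - 5 F$ ($t{\left(F \right)} = - 5 \left(-5 + F\right) = 25 - 5 F$)
$L{\left(c \right)} = c \left(9 + c\right)$ ($L{\left(c \right)} = \left(c + 0\right) \left(c + 9\right) = c \left(9 + c\right)$)
$w{\left(v \right)} = v^{2}$
$L{\left(z \right)} - w{\left(t{\left(h{\left(2,5 \right)} \right)} \right)} = - 20 \left(9 - 20\right) - \left(25 - 10\right)^{2} = \left(-20\right) \left(-11\right) - \left(25 - 10\right)^{2} = 220 - 15^{2} = 220 - 225 = -5$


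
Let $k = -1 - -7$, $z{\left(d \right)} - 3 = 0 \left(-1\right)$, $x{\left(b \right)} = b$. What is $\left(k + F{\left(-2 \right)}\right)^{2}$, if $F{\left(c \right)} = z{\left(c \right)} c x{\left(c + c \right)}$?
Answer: $900$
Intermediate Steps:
$z{\left(d \right)} = 3$ ($z{\left(d \right)} = 3 + 0 \left(-1\right) = 3 + 0 = 3$)
$k = 6$ ($k = -1 + 7 = 6$)
$F{\left(c \right)} = 6 c^{2}$ ($F{\left(c \right)} = 3 c \left(c + c\right) = 3 c 2 c = 6 c^{2}$)
$\left(k + F{\left(-2 \right)}\right)^{2} = \left(6 + 6 \left(-2\right)^{2}\right)^{2} = \left(6 + 6 \cdot 4\right)^{2} = \left(6 + 24\right)^{2} = 30^{2} = 900$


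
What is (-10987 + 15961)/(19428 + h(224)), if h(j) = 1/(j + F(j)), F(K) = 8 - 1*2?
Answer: 1144020/4468441 ≈ 0.25602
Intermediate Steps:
F(K) = 6 (F(K) = 8 - 2 = 6)
h(j) = 1/(6 + j) (h(j) = 1/(j + 6) = 1/(6 + j))
(-10987 + 15961)/(19428 + h(224)) = (-10987 + 15961)/(19428 + 1/(6 + 224)) = 4974/(19428 + 1/230) = 4974/(4468441/230) = 4974*(230/4468441) = 1144020/4468441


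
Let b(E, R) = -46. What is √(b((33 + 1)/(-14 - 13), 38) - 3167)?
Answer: 3*I*√357 ≈ 56.683*I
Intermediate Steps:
√(b((33 + 1)/(-14 - 13), 38) - 3167) = √(-46 - 3167) = √(-3213) = 3*I*√357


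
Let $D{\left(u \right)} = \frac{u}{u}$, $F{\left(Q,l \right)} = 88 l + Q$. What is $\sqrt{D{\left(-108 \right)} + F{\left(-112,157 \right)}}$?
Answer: $\sqrt{13705} \approx 117.07$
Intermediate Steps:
$F{\left(Q,l \right)} = Q + 88 l$
$D{\left(u \right)} = 1$
$\sqrt{D{\left(-108 \right)} + F{\left(-112,157 \right)}} = \sqrt{1 + \left(-112 + 88 \cdot 157\right)} = \sqrt{1 + \left(-112 + 13816\right)} = \sqrt{1 + 13704} = \sqrt{13705}$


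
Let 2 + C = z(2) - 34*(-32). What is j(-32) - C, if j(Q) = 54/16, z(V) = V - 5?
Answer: -8637/8 ≈ -1079.6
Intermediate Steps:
z(V) = -5 + V
j(Q) = 27/8 (j(Q) = 54*(1/16) = 27/8)
C = 1083 (C = -2 + ((-5 + 2) - 34*(-32)) = -2 + (-3 + 1088) = -2 + 1085 = 1083)
j(-32) - C = 27/8 - 1*1083 = 27/8 - 1083 = -8637/8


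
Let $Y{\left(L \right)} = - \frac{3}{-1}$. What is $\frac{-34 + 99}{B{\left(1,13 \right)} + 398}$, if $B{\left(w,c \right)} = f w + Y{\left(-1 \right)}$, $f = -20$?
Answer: $\frac{65}{381} \approx 0.1706$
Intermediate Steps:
$Y{\left(L \right)} = 3$ ($Y{\left(L \right)} = \left(-3\right) \left(-1\right) = 3$)
$B{\left(w,c \right)} = 3 - 20 w$ ($B{\left(w,c \right)} = - 20 w + 3 = 3 - 20 w$)
$\frac{-34 + 99}{B{\left(1,13 \right)} + 398} = \frac{-34 + 99}{\left(3 - 20\right) + 398} = \frac{65}{\left(3 - 20\right) + 398} = \frac{65}{-17 + 398} = \frac{65}{381}$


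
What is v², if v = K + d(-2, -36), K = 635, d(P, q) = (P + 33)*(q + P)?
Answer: 294849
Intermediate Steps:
d(P, q) = (33 + P)*(P + q)
v = -543 (v = 635 + ((-2)² + 33*(-2) + 33*(-36) - 2*(-36)) = 635 + (4 - 66 - 1188 + 72) = 635 - 1178 = -543)
v² = (-543)² = 294849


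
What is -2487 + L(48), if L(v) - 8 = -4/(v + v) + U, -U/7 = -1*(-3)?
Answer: -60001/24 ≈ -2500.0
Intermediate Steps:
U = -21 (U = -(-7)*(-3) = -7*3 = -21)
L(v) = -13 - 2/v (L(v) = 8 + (-4/(v + v) - 21) = 8 + (-4/(2*v) - 21) = 8 + ((1/(2*v))*(-4) - 21) = 8 + (-2/v - 21) = 8 + (-21 - 2/v) = -13 - 2/v)
-2487 + L(48) = -2487 + (-13 - 2/48) = -2487 + (-13 - 2*1/48) = -2487 + (-13 - 1/24) = -2487 - 313/24 = -60001/24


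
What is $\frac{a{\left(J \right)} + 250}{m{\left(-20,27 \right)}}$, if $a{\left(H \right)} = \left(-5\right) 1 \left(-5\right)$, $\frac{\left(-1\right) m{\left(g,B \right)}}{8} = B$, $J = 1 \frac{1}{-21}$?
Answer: $- \frac{275}{216} \approx -1.2731$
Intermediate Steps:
$J = - \frac{1}{21}$ ($J = 1 \left(- \frac{1}{21}\right) = - \frac{1}{21} \approx -0.047619$)
$m{\left(g,B \right)} = - 8 B$
$a{\left(H \right)} = 25$ ($a{\left(H \right)} = \left(-5\right) \left(-5\right) = 25$)
$\frac{a{\left(J \right)} + 250}{m{\left(-20,27 \right)}} = \frac{25 + 250}{\left(-8\right) 27} = \frac{275}{-216} = 275 \left(- \frac{1}{216}\right) = - \frac{275}{216}$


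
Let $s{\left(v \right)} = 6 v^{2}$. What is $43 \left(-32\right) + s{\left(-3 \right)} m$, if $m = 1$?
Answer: $-1322$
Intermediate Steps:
$43 \left(-32\right) + s{\left(-3 \right)} m = 43 \left(-32\right) + 6 \left(-3\right)^{2} \cdot 1 = -1376 + 6 \cdot 9 \cdot 1 = -1376 + 54 \cdot 1 = -1376 + 54 = -1322$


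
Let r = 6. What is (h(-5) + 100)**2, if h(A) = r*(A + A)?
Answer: 1600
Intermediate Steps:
h(A) = 12*A (h(A) = 6*(A + A) = 6*(2*A) = 12*A)
(h(-5) + 100)**2 = (12*(-5) + 100)**2 = (-60 + 100)**2 = 40**2 = 1600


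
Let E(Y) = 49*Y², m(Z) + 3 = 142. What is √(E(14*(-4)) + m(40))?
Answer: √153803 ≈ 392.18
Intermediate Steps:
m(Z) = 139 (m(Z) = -3 + 142 = 139)
√(E(14*(-4)) + m(40)) = √(49*(14*(-4))² + 139) = √(49*(-56)² + 139) = √(49*3136 + 139) = √(153664 + 139) = √153803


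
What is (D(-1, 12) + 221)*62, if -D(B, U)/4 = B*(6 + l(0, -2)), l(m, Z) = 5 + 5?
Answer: 17670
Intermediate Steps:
l(m, Z) = 10
D(B, U) = -64*B (D(B, U) = -4*B*(6 + 10) = -4*B*16 = -64*B)
(D(-1, 12) + 221)*62 = (-64*(-1) + 221)*62 = (64 + 221)*62 = 285*62 = 17670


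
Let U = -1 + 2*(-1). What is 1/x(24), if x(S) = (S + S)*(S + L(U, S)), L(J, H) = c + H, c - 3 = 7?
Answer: 1/2784 ≈ 0.00035920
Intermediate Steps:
c = 10 (c = 3 + 7 = 10)
U = -3 (U = -1 - 2 = -3)
L(J, H) = 10 + H
x(S) = 2*S*(10 + 2*S) (x(S) = (S + S)*(S + (10 + S)) = (2*S)*(10 + 2*S) = 2*S*(10 + 2*S))
1/x(24) = 1/(4*24*(5 + 24)) = 1/(4*24*29) = 1/2784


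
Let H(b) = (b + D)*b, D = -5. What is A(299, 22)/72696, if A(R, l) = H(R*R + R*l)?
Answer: 118096007/932 ≈ 1.2671e+5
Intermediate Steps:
H(b) = b*(-5 + b) (H(b) = (b - 5)*b = (-5 + b)*b = b*(-5 + b))
A(R, l) = (R² + R*l)*(-5 + R² + R*l) (A(R, l) = (R*R + R*l)*(-5 + (R*R + R*l)) = (R² + R*l)*(-5 + (R² + R*l)) = (R² + R*l)*(-5 + R² + R*l))
A(299, 22)/72696 = (299*(-5 + 299*(299 + 22))*(299 + 22))/72696 = (299*(-5 + 299*321)*321)*(1/72696) = (299*(-5 + 95979)*321)*(1/72696) = (299*95974*321)*(1/72696) = 9211488546*(1/72696) = 118096007/932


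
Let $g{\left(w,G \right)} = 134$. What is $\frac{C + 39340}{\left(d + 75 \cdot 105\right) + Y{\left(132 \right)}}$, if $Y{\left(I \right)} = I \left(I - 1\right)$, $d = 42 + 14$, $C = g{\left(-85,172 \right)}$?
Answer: $\frac{39474}{25223} \approx 1.565$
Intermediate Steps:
$C = 134$
$d = 56$
$Y{\left(I \right)} = I \left(-1 + I\right)$
$\frac{C + 39340}{\left(d + 75 \cdot 105\right) + Y{\left(132 \right)}} = \frac{134 + 39340}{\left(56 + 75 \cdot 105\right) + 132 \left(-1 + 132\right)} = \frac{39474}{\left(56 + 7875\right) + 132 \cdot 131} = \frac{39474}{7931 + 17292} = \frac{39474}{25223}$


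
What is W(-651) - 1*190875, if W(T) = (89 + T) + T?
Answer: -192088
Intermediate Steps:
W(T) = 89 + 2*T
W(-651) - 1*190875 = (89 + 2*(-651)) - 1*190875 = (89 - 1302) - 190875 = -1213 - 190875 = -192088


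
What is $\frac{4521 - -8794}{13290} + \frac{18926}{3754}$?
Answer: $\frac{30151105}{4989066} \approx 6.0434$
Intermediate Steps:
$\frac{4521 - -8794}{13290} + \frac{18926}{3754} = \left(4521 + 8794\right) \frac{1}{13290} + 18926 \cdot \frac{1}{3754} = 13315 \cdot \frac{1}{13290} + \frac{9463}{1877} = \frac{2663}{2658} + \frac{9463}{1877} = \frac{30151105}{4989066}$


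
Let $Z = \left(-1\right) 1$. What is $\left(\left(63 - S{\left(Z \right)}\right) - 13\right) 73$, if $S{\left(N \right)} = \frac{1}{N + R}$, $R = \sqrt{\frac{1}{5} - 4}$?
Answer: $\frac{87965}{24} + \frac{73 i \sqrt{95}}{24} \approx 3665.2 + 29.646 i$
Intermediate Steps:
$Z = -1$
$R = \frac{i \sqrt{95}}{5}$ ($R = \sqrt{\frac{1}{5} - 4} = \sqrt{- \frac{19}{5}} = \frac{i \sqrt{95}}{5} \approx 1.9494 i$)
$S{\left(N \right)} = \frac{1}{N + \frac{i \sqrt{95}}{5}}$
$\left(\left(63 - S{\left(Z \right)}\right) - 13\right) 73 = \left(\left(63 - \frac{5}{5 \left(-1\right) + i \sqrt{95}}\right) - 13\right) 73 = \left(\left(63 - \frac{5}{-5 + i \sqrt{95}}\right) - 13\right) 73 = \left(50 - \frac{5}{-5 + i \sqrt{95}}\right) 73 = 3650 - \frac{365}{-5 + i \sqrt{95}}$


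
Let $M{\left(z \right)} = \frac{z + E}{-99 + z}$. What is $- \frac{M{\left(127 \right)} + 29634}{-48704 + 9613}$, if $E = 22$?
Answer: $\frac{26771}{35308} \approx 0.75821$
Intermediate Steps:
$M{\left(z \right)} = \frac{22 + z}{-99 + z}$ ($M{\left(z \right)} = \frac{z + 22}{-99 + z} = \frac{22 + z}{-99 + z}$)
$- \frac{M{\left(127 \right)} + 29634}{-48704 + 9613} = - \frac{\frac{22 + 127}{-99 + 127} + 29634}{-48704 + 9613} = - \frac{\frac{1}{28} \cdot 149 + 29634}{-39091} = - \frac{\left(\frac{1}{28} \cdot 149 + 29634\right) \left(-1\right)}{39091} = - \frac{\left(\frac{149}{28} + 29634\right) \left(-1\right)}{39091} = - \frac{829901 \left(-1\right)}{28 \cdot 39091} = \left(-1\right) \left(- \frac{26771}{35308}\right) = \frac{26771}{35308}$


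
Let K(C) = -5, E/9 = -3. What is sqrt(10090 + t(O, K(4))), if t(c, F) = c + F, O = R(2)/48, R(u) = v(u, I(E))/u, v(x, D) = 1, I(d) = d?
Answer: sqrt(5808966)/24 ≈ 100.42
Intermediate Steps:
E = -27 (E = 9*(-3) = -27)
R(u) = 1/u
O = 1/96 (O = 1/(2*48) = (1/2)*(1/48) = 1/96 ≈ 0.010417)
t(c, F) = F + c
sqrt(10090 + t(O, K(4))) = sqrt(10090 + (-5 + 1/96)) = sqrt(10090 - 479/96) = sqrt(968161/96) = sqrt(5808966)/24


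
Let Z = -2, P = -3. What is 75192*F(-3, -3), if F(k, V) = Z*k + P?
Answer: 225576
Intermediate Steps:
F(k, V) = -3 - 2*k (F(k, V) = -2*k - 3 = -3 - 2*k)
75192*F(-3, -3) = 75192*(-3 - 2*(-3)) = 75192*(-3 + 6) = 75192*3 = 225576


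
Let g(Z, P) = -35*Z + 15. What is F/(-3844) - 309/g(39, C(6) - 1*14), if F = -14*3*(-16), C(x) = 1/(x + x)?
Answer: 23383/432450 ≈ 0.054071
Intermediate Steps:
C(x) = 1/(2*x)
F = 672 (F = -42*(-16) = 672)
g(Z, P) = 15 - 35*Z
F/(-3844) - 309/g(39, C(6) - 1*14) = 672/(-3844) - 309/(15 - 35*39) = 672*(-1/3844) - 309/(15 - 1365) = -168/961 - 309/(-1350) = -168/961 - 309*(-1/1350) = -168/961 + 103/450 = 23383/432450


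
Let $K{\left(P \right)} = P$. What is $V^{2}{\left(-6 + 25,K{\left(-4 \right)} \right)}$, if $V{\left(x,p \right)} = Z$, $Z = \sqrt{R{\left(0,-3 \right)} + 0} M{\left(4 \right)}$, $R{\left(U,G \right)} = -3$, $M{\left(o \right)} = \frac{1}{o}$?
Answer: $- \frac{3}{16} \approx -0.1875$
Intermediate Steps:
$Z = \frac{i \sqrt{3}}{4}$ ($Z = \frac{\sqrt{-3 + 0}}{4} = \sqrt{-3} \cdot \frac{1}{4} = i \sqrt{3} \cdot \frac{1}{4} = \frac{i \sqrt{3}}{4} \approx 0.43301 i$)
$V{\left(x,p \right)} = \frac{i \sqrt{3}}{4}$
$V^{2}{\left(-6 + 25,K{\left(-4 \right)} \right)} = \left(\frac{i \sqrt{3}}{4}\right)^{2} = - \frac{3}{16}$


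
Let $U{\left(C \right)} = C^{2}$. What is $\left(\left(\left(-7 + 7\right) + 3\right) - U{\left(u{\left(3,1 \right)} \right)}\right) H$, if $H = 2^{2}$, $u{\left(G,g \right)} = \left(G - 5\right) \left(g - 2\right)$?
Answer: $-4$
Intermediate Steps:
$u{\left(G,g \right)} = \left(-5 + G\right) \left(-2 + g\right)$
$H = 4$
$\left(\left(\left(-7 + 7\right) + 3\right) - U{\left(u{\left(3,1 \right)} \right)}\right) H = \left(\left(\left(-7 + 7\right) + 3\right) - \left(10 - 5 - 6 + 3 \cdot 1\right)^{2}\right) 4 = \left(\left(0 + 3\right) - \left(10 - 5 - 6 + 3\right)^{2}\right) 4 = \left(3 - 2^{2}\right) 4 = \left(3 - 4\right) 4 = \left(-1\right) 4 = -4$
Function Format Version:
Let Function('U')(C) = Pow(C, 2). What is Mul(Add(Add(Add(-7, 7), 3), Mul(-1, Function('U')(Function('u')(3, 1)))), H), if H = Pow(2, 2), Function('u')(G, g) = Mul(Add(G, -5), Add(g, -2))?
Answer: -4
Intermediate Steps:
Function('u')(G, g) = Mul(Add(-5, G), Add(-2, g))
H = 4
Mul(Add(Add(Add(-7, 7), 3), Mul(-1, Function('U')(Function('u')(3, 1)))), H) = Mul(Add(Add(Add(-7, 7), 3), Mul(-1, Pow(Add(10, Mul(-5, 1), Mul(-2, 3), Mul(3, 1)), 2))), 4) = Mul(Add(Add(0, 3), Mul(-1, Pow(Add(10, -5, -6, 3), 2))), 4) = Mul(Add(3, Mul(-1, Pow(2, 2))), 4) = Mul(Add(3, Mul(-1, 4)), 4) = Mul(Add(3, -4), 4) = Mul(-1, 4) = -4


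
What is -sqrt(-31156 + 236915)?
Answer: -sqrt(205759) ≈ -453.61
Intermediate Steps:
-sqrt(-31156 + 236915) = -sqrt(205759)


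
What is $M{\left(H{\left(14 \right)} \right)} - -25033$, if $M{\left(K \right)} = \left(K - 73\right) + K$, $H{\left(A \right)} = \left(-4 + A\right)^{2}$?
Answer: $25160$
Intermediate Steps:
$M{\left(K \right)} = -73 + 2 K$ ($M{\left(K \right)} = \left(-73 + K\right) + K = -73 + 2 K$)
$M{\left(H{\left(14 \right)} \right)} - -25033 = \left(-73 + 2 \left(-4 + 14\right)^{2}\right) - -25033 = \left(-73 + 2 \cdot 10^{2}\right) + 25033 = \left(-73 + 2 \cdot 100\right) + 25033 = \left(-73 + 200\right) + 25033 = 127 + 25033 = 25160$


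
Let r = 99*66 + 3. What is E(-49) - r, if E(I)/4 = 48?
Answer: -6345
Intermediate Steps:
r = 6537 (r = 6534 + 3 = 6537)
E(I) = 192 (E(I) = 4*48 = 192)
E(-49) - r = 192 - 1*6537 = 192 - 6537 = -6345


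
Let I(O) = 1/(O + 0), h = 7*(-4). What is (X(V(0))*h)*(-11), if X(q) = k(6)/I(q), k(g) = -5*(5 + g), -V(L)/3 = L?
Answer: 0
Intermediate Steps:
h = -28
V(L) = -3*L
k(g) = -25 - 5*g
I(O) = 1/O
X(q) = -55*q (X(q) = (-25 - 5*6)/(1/q) = (-25 - 30)*q = -55*q)
(X(V(0))*h)*(-11) = (-(-165)*0*(-28))*(-11) = (-55*0*(-28))*(-11) = (0*(-28))*(-11) = 0*(-11) = 0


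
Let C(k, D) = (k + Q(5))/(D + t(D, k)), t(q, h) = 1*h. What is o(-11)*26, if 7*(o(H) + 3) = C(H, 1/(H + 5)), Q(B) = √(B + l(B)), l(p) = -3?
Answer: -34866/469 - 156*√2/469 ≈ -74.812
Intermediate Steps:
Q(B) = √(-3 + B) (Q(B) = √(B - 3) = √(-3 + B))
t(q, h) = h
C(k, D) = (k + √2)/(D + k) (C(k, D) = (k + √(-3 + 5))/(D + k) = (k + √2)/(D + k))
o(H) = -3 + (H + √2)/(7*(H + 1/(5 + H))) (o(H) = -3 + ((H + √2)/(1/(H + 5) + H))/7 = -3 + ((H + √2)/(1/(5 + H) + H))/7 = -3 + ((H + √2)/(H + 1/(5 + H)))/7 = -3 + (H + √2)/(7*(H + 1/(5 + H))))
o(-11)*26 = ((-21 + (5 - 11)*(-11 + √2) - 21*(-11)*(5 - 11))/(7*(1 - 11*(5 - 11))))*26 = ((-21 - 6*(-11 + √2) - 21*(-11)*(-6))/(7*(1 - 11*(-6))))*26 = ((-21 + (66 - 6*√2) - 1386)/(7*(1 + 66)))*26 = ((⅐)*(-1341 - 6*√2)/67)*26 = ((⅐)*(1/67)*(-1341 - 6*√2))*26 = (-1341/469 - 6*√2/469)*26 = -34866/469 - 156*√2/469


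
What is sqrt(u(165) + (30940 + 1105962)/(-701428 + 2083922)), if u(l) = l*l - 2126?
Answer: 2*sqrt(2998314433589822)/691247 ≈ 158.43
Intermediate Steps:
u(l) = -2126 + l**2 (u(l) = l**2 - 2126 = -2126 + l**2)
sqrt(u(165) + (30940 + 1105962)/(-701428 + 2083922)) = sqrt((-2126 + 165**2) + (30940 + 1105962)/(-701428 + 2083922)) = sqrt((-2126 + 27225) + 1136902/1382494) = sqrt(25099 + 1136902*(1/1382494)) = sqrt(25099 + 568451/691247) = sqrt(17350176904/691247) = 2*sqrt(2998314433589822)/691247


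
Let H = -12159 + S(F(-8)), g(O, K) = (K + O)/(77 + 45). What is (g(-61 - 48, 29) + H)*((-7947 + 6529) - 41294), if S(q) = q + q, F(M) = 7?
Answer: 31644680120/61 ≈ 5.1877e+8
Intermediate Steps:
S(q) = 2*q
g(O, K) = K/122 + O/122 (g(O, K) = (K + O)/122 = (K + O)*(1/122) = K/122 + O/122)
H = -12145 (H = -12159 + 2*7 = -12159 + 14 = -12145)
(g(-61 - 48, 29) + H)*((-7947 + 6529) - 41294) = (((1/122)*29 + (-61 - 48)/122) - 12145)*((-7947 + 6529) - 41294) = ((29/122 + (1/122)*(-109)) - 12145)*(-1418 - 41294) = ((29/122 - 109/122) - 12145)*(-42712) = (-40/61 - 12145)*(-42712) = -740885/61*(-42712) = 31644680120/61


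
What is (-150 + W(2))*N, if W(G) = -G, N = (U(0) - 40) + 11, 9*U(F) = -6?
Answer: 13528/3 ≈ 4509.3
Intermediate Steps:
U(F) = -⅔ (U(F) = (⅑)*(-6) = -⅔)
N = -89/3 (N = (-⅔ - 40) + 11 = -122/3 + 11 = -89/3 ≈ -29.667)
(-150 + W(2))*N = (-150 - 1*2)*(-89/3) = (-150 - 2)*(-89/3) = -152*(-89/3) = 13528/3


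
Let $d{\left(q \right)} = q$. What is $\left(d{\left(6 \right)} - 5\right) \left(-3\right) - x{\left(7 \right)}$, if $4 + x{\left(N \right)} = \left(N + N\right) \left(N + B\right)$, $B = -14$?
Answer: $99$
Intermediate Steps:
$x{\left(N \right)} = -4 + 2 N \left(-14 + N\right)$ ($x{\left(N \right)} = -4 + \left(N + N\right) \left(N - 14\right) = -4 + 2 N \left(-14 + N\right)$)
$\left(d{\left(6 \right)} - 5\right) \left(-3\right) - x{\left(7 \right)} = \left(6 - 5\right) \left(-3\right) - \left(-4 - 196 + 2 \cdot 7^{2}\right) = 1 \left(-3\right) - \left(-4 - 196 + 2 \cdot 49\right) = -3 - \left(-4 - 196 + 98\right) = -3 - -102 = -3 + 102 = 99$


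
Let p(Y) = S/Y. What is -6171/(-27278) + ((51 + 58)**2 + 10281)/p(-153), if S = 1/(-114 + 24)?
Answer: 8324447451891/27278 ≈ 3.0517e+8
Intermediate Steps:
S = -1/90 (S = 1/(-90) = -1/90 ≈ -0.011111)
p(Y) = -1/(90*Y)
-6171/(-27278) + ((51 + 58)**2 + 10281)/p(-153) = -6171/(-27278) + ((51 + 58)**2 + 10281)/((-1/90/(-153))) = -6171*(-1/27278) + (109**2 + 10281)/((-1/90*(-1/153))) = 6171/27278 + (11881 + 10281)/(1/13770) = 6171/27278 + 22162*13770 = 6171/27278 + 305170740 = 8324447451891/27278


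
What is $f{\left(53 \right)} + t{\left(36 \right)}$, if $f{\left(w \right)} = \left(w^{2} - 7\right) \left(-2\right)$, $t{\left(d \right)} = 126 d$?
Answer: $-1068$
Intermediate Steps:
$f{\left(w \right)} = 14 - 2 w^{2}$ ($f{\left(w \right)} = \left(-7 + w^{2}\right) \left(-2\right) = 14 - 2 w^{2}$)
$f{\left(53 \right)} + t{\left(36 \right)} = \left(14 - 2 \cdot 53^{2}\right) + 126 \cdot 36 = \left(14 - 5618\right) + 4536 = -5604 + 4536 = -1068$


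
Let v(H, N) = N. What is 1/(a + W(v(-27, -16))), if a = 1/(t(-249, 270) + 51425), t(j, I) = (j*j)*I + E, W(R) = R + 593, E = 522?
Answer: 16792217/9689109210 ≈ 0.0017331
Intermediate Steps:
W(R) = 593 + R
t(j, I) = 522 + I*j**2 (t(j, I) = (j*j)*I + 522 = j**2*I + 522 = I*j**2 + 522 = 522 + I*j**2)
a = 1/16792217 (a = 1/((522 + 270*(-249)**2) + 51425) = 1/((522 + 270*62001) + 51425) = 1/((522 + 16740270) + 51425) = 1/(16740792 + 51425) = 1/16792217 ≈ 5.9551e-8)
1/(a + W(v(-27, -16))) = 1/(1/16792217 + (593 - 16)) = 1/(1/16792217 + 577) = 1/(9689109210/16792217) = 16792217/9689109210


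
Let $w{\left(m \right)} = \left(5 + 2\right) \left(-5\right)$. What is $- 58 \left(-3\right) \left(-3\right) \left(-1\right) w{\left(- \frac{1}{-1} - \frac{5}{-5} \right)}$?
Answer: $-18270$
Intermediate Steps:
$w{\left(m \right)} = -35$ ($w{\left(m \right)} = 7 \left(-5\right) = -35$)
$- 58 \left(-3\right) \left(-3\right) \left(-1\right) w{\left(- \frac{1}{-1} - \frac{5}{-5} \right)} = - 58 \left(-3\right) \left(-3\right) \left(-1\right) \left(-35\right) = - 58 \cdot 9 \left(-1\right) \left(-35\right) = \left(-58\right) \left(-9\right) \left(-35\right) = 522 \left(-35\right) = -18270$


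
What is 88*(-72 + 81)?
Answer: 792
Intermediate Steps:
88*(-72 + 81) = 88*9 = 792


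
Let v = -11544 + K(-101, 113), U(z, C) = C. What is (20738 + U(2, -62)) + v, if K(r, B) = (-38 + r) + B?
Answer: 9106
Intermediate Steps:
K(r, B) = -38 + B + r
v = -11570 (v = -11544 + (-38 + 113 - 101) = -11544 - 26 = -11570)
(20738 + U(2, -62)) + v = (20738 - 62) - 11570 = 20676 - 11570 = 9106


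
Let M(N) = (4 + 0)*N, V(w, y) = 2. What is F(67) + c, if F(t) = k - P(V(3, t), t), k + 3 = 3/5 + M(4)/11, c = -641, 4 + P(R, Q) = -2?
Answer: -34977/55 ≈ -635.95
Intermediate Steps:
M(N) = 4*N
P(R, Q) = -6 (P(R, Q) = -4 - 2 = -6)
k = -52/55 (k = -3 + (3/5 + (4*4)/11) = -3 + (3*(⅕) + 16*(1/11)) = -3 + (⅗ + 16/11) = -3 + 113/55 = -52/55 ≈ -0.94545)
F(t) = 278/55 (F(t) = -52/55 - 1*(-6) = -52/55 + 6 = 278/55)
F(67) + c = 278/55 - 641 = -34977/55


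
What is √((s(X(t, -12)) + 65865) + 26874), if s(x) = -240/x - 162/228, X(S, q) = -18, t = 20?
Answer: √1205400090/114 ≈ 304.55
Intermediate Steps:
s(x) = -27/38 - 240/x (s(x) = -240/x - 162*1/228 = -240/x - 27/38 = -27/38 - 240/x)
√((s(X(t, -12)) + 65865) + 26874) = √(((-27/38 - 240/(-18)) + 65865) + 26874) = √(((-27/38 - 240*(-1/18)) + 65865) + 26874) = √(((-27/38 + 40/3) + 65865) + 26874) = √((1439/114 + 65865) + 26874) = √(7510049/114 + 26874) = √(10573685/114) = √1205400090/114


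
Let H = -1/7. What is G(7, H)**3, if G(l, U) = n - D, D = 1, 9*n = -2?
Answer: -1331/729 ≈ -1.8258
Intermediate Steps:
n = -2/9 (n = (1/9)*(-2) = -2/9 ≈ -0.22222)
H = -1/7 (H = -1*1/7 = -1/7 ≈ -0.14286)
G(l, U) = -11/9 (G(l, U) = -2/9 - 1*1 = -2/9 - 1 = -11/9)
G(7, H)**3 = (-11/9)**3 = -1331/729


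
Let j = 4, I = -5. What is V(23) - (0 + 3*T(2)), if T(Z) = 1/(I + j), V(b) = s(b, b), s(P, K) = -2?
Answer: 1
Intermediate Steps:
V(b) = -2
T(Z) = -1 (T(Z) = 1/(-5 + 4) = 1/(-1) = -1)
V(23) - (0 + 3*T(2)) = -2 - (0 + 3*(-1)) = -2 - (0 - 3) = -2 - 1*(-3) = -2 + 3 = 1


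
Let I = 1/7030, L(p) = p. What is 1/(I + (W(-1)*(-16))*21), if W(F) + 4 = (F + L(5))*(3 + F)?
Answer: -7030/9448319 ≈ -0.00074405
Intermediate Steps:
I = 1/7030 ≈ 0.00014225
W(F) = -4 + (3 + F)*(5 + F) (W(F) = -4 + (F + 5)*(3 + F) = -4 + (5 + F)*(3 + F) = -4 + (3 + F)*(5 + F))
1/(I + (W(-1)*(-16))*21) = 1/(1/7030 + ((11 + (-1)² + 8*(-1))*(-16))*21) = 1/(1/7030 + ((11 + 1 - 8)*(-16))*21) = 1/(1/7030 + (4*(-16))*21) = 1/(1/7030 - 64*21) = 1/(1/7030 - 1344) = 1/(-9448319/7030) = -7030/9448319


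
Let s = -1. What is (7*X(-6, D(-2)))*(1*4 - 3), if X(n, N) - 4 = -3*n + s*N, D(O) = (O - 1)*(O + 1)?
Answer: 133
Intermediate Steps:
D(O) = (1 + O)*(-1 + O) (D(O) = (-1 + O)*(1 + O) = (1 + O)*(-1 + O))
X(n, N) = 4 - N - 3*n (X(n, N) = 4 + (-3*n - N) = 4 + (-N - 3*n) = 4 - N - 3*n)
(7*X(-6, D(-2)))*(1*4 - 3) = (7*(4 - (-1 + (-2)**2) - 3*(-6)))*(1*4 - 3) = (7*(4 - (-1 + 4) + 18))*(4 - 3) = (7*(4 - 1*3 + 18))*1 = (7*(4 - 3 + 18))*1 = (7*19)*1 = 133*1 = 133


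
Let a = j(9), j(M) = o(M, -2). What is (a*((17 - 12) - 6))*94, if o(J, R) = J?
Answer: -846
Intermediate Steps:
j(M) = M
a = 9
(a*((17 - 12) - 6))*94 = (9*((17 - 12) - 6))*94 = (9*(5 - 6))*94 = (9*(-1))*94 = -9*94 = -846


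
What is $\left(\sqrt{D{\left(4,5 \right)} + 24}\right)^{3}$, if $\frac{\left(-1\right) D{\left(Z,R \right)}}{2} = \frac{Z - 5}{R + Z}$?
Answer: $\frac{218 \sqrt{218}}{27} \approx 119.21$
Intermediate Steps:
$D{\left(Z,R \right)} = - \frac{2 \left(-5 + Z\right)}{R + Z}$ ($D{\left(Z,R \right)} = - 2 \frac{Z - 5}{R + Z} = - 2 \frac{-5 + Z}{R + Z} = - \frac{2 \left(-5 + Z\right)}{R + Z}$)
$\left(\sqrt{D{\left(4,5 \right)} + 24}\right)^{3} = \left(\sqrt{\frac{2 \left(5 - 4\right)}{5 + 4} + 24}\right)^{3} = \left(\sqrt{\frac{2 \left(5 - 4\right)}{9} + 24}\right)^{3} = \left(\sqrt{2 \cdot \frac{1}{9} \cdot 1 + 24}\right)^{3} = \left(\sqrt{\frac{2}{9} + 24}\right)^{3} = \left(\sqrt{\frac{218}{9}}\right)^{3} = \left(\frac{\sqrt{218}}{3}\right)^{3} = \frac{218 \sqrt{218}}{27}$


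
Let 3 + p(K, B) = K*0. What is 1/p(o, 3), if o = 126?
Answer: -⅓ ≈ -0.33333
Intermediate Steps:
p(K, B) = -3 (p(K, B) = -3 + K*0 = -3 + 0 = -3)
1/p(o, 3) = 1/(-3) = -⅓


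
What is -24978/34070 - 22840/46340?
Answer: -48390983/39470095 ≈ -1.2260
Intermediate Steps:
-24978/34070 - 22840/46340 = -24978*1/34070 - 22840*1/46340 = -12489/17035 - 1142/2317 = -48390983/39470095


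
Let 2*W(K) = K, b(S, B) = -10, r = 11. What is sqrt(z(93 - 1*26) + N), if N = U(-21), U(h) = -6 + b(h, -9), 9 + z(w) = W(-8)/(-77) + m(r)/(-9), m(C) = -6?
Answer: I*sqrt(1295679)/231 ≈ 4.9276*I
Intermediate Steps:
W(K) = K/2
z(w) = -1913/231 (z(w) = -9 + (((1/2)*(-8))/(-77) - 6/(-9)) = -9 + (-4*(-1/77) - 6*(-1/9)) = -9 + (4/77 + 2/3) = -9 + 166/231 = -1913/231)
U(h) = -16 (U(h) = -6 - 10 = -16)
N = -16
sqrt(z(93 - 1*26) + N) = sqrt(-1913/231 - 16) = sqrt(-5609/231) = I*sqrt(1295679)/231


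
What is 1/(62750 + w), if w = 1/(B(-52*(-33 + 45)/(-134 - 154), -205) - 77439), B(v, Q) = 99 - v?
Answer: 464053/29119325744 ≈ 1.5936e-5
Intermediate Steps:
w = -6/464053 (w = 1/((99 - (-52)/((-134 - 154)/(-33 + 45))) - 77439) = 1/((99 - (-52)/((-288/12))) - 77439) = 1/((99 - (-52)/((-288*1/12))) - 77439) = 1/((99 - (-52)/(-24)) - 77439) = 1/((99 - (-52)*(-1)/24) - 77439) = 1/((99 - 1*13/6) - 77439) = 1/((99 - 13/6) - 77439) = 1/(581/6 - 77439) = 1/(-464053/6) = -6/464053 ≈ -1.2930e-5)
1/(62750 + w) = 1/(62750 - 6/464053) = 1/(29119325744/464053) = 464053/29119325744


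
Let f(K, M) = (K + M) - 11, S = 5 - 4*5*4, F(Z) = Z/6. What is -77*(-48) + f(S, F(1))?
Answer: 21661/6 ≈ 3610.2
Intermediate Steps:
F(Z) = Z/6 (F(Z) = Z*(1/6) = Z/6)
S = -75 (S = 5 - 20*4 = 5 - 80 = -75)
f(K, M) = -11 + K + M
-77*(-48) + f(S, F(1)) = -77*(-48) + (-11 - 75 + (1/6)*1) = 3696 + (-11 - 75 + 1/6) = 3696 - 515/6 = 21661/6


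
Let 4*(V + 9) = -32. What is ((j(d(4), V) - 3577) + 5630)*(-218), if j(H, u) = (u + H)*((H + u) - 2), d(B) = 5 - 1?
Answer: -490064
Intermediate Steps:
d(B) = 4
V = -17 (V = -9 + (¼)*(-32) = -9 - 8 = -17)
j(H, u) = (H + u)*(-2 + H + u)
((j(d(4), V) - 3577) + 5630)*(-218) = (((4² + (-17)² - 2*4 - 2*(-17) + 2*4*(-17)) - 3577) + 5630)*(-218) = (((16 + 289 - 8 + 34 - 136) - 3577) + 5630)*(-218) = ((195 - 3577) + 5630)*(-218) = (-3382 + 5630)*(-218) = 2248*(-218) = -490064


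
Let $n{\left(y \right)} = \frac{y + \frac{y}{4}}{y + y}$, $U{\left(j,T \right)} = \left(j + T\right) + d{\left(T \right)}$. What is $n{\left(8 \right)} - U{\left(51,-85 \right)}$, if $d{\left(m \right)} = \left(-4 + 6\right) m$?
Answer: $\frac{1637}{8} \approx 204.63$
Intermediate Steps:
$d{\left(m \right)} = 2 m$
$U{\left(j,T \right)} = j + 3 T$ ($U{\left(j,T \right)} = \left(j + T\right) + 2 T = \left(T + j\right) + 2 T = j + 3 T$)
$n{\left(y \right)} = \frac{5}{8}$ ($n{\left(y \right)} = \frac{y + y \frac{1}{4}}{2 y} = \left(y + \frac{y}{4}\right) \frac{1}{2 y} = \frac{5 y}{4} \frac{1}{2 y} = \frac{5}{8}$)
$n{\left(8 \right)} - U{\left(51,-85 \right)} = \frac{5}{8} - \left(51 + 3 \left(-85\right)\right) = \frac{5}{8} - \left(51 - 255\right) = \frac{5}{8} - -204 = \frac{5}{8} + 204 = \frac{1637}{8}$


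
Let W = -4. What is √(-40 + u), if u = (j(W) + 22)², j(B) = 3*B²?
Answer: 18*√15 ≈ 69.714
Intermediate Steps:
u = 4900 (u = (3*(-4)² + 22)² = (3*16 + 22)² = (48 + 22)² = 70² = 4900)
√(-40 + u) = √(-40 + 4900) = √4860 = 18*√15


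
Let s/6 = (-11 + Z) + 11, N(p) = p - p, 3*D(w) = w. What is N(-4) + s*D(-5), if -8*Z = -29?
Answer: -145/4 ≈ -36.250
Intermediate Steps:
Z = 29/8 (Z = -⅛*(-29) = 29/8 ≈ 3.6250)
D(w) = w/3
N(p) = 0
s = 87/4 (s = 6*((-11 + 29/8) + 11) = 6*(-59/8 + 11) = 6*(29/8) = 87/4 ≈ 21.750)
N(-4) + s*D(-5) = 0 + 87*((⅓)*(-5))/4 = 0 + (87/4)*(-5/3) = 0 - 145/4 = -145/4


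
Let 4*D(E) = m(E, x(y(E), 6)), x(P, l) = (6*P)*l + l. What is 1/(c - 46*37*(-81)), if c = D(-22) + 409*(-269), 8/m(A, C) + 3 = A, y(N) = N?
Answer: 25/696023 ≈ 3.5918e-5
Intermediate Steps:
x(P, l) = l + 6*P*l (x(P, l) = 6*P*l + l = l + 6*P*l)
m(A, C) = 8/(-3 + A)
D(E) = 2/(-3 + E) (D(E) = (8/(-3 + E))/4 = 2/(-3 + E))
c = -2750527/25 (c = 2/(-3 - 22) + 409*(-269) = 2/(-25) - 110021 = 2*(-1/25) - 110021 = -2/25 - 110021 = -2750527/25 ≈ -1.1002e+5)
1/(c - 46*37*(-81)) = 1/(-2750527/25 - 46*37*(-81)) = 1/(-2750527/25 - 1702*(-81)) = 1/(-2750527/25 + 137862) = 1/(696023/25) = 25/696023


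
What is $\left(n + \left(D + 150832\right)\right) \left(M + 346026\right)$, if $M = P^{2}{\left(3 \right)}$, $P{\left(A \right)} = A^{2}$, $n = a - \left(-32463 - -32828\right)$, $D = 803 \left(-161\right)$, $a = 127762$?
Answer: $51551253222$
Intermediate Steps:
$D = -129283$
$n = 127397$ ($n = 127762 - \left(-32463 - -32828\right) = 127762 - \left(-32463 + 32828\right) = 127762 - 365 = 127397$)
$M = 81$ ($M = \left(3^{2}\right)^{2} = 9^{2} = 81$)
$\left(n + \left(D + 150832\right)\right) \left(M + 346026\right) = \left(127397 + \left(-129283 + 150832\right)\right) \left(81 + 346026\right) = \left(127397 + 21549\right) 346107 = 148946 \cdot 346107 = 51551253222$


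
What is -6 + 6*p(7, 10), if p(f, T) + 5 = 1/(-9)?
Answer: -110/3 ≈ -36.667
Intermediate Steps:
p(f, T) = -46/9 (p(f, T) = -5 + 1/(-9) = -5 - ⅑ = -46/9)
-6 + 6*p(7, 10) = -6 + 6*(-46/9) = -6 - 92/3 = -110/3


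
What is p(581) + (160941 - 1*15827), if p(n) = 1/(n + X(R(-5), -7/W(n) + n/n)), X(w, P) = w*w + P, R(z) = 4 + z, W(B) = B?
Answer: 7021776315/48388 ≈ 1.4511e+5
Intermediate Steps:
X(w, P) = P + w² (X(w, P) = w² + P = P + w²)
p(n) = 1/(2 + n - 7/n) (p(n) = 1/(n + ((-7/n + n/n) + (4 - 5)²)) = 1/(n + ((-7/n + 1) + (-1)²)) = 1/(n + ((1 - 7/n) + 1)) = 1/(n + (2 - 7/n)) = 1/(2 + n - 7/n))
p(581) + (160941 - 1*15827) = 581/(-7 + 581² + 2*581) + (160941 - 1*15827) = 581/(-7 + 337561 + 1162) + (160941 - 15827) = 581/338716 + 145114 = 581*(1/338716) + 145114 = 83/48388 + 145114 = 7021776315/48388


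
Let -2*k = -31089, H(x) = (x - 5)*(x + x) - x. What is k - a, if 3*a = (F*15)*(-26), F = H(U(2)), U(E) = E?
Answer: 27449/2 ≈ 13725.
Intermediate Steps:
H(x) = -x + 2*x*(-5 + x) (H(x) = (-5 + x)*(2*x) - x = 2*x*(-5 + x) - x = -x + 2*x*(-5 + x))
F = -14 (F = 2*(-11 + 2*2) = 2*(-11 + 4) = 2*(-7) = -14)
k = 31089/2 (k = -½*(-31089) = 31089/2 ≈ 15545.)
a = 1820 (a = (-14*15*(-26))/3 = (-210*(-26))/3 = (⅓)*5460 = 1820)
k - a = 31089/2 - 1*1820 = 31089/2 - 1820 = 27449/2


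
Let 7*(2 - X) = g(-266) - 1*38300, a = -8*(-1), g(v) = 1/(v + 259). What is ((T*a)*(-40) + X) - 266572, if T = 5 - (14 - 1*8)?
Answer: -12778149/49 ≈ -2.6078e+5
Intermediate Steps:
g(v) = 1/(259 + v)
T = -1 (T = 5 - (14 - 8) = 5 - 1*6 = 5 - 6 = -1)
a = 8
X = 268199/49 (X = 2 - (1/(259 - 266) - 1*38300)/7 = 2 - (1/(-7) - 38300)/7 = 2 - (-1/7 - 38300)/7 = 2 - 1/7*(-268101/7) = 2 + 268101/49 = 268199/49 ≈ 5473.4)
((T*a)*(-40) + X) - 266572 = (-1*8*(-40) + 268199/49) - 266572 = (-8*(-40) + 268199/49) - 266572 = (320 + 268199/49) - 266572 = 283879/49 - 266572 = -12778149/49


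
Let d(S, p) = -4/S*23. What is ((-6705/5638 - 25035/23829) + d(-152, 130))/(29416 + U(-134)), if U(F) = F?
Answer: -347707821/6228794171743 ≈ -5.5823e-5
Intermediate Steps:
d(S, p) = -92/S
((-6705/5638 - 25035/23829) + d(-152, 130))/(29416 + U(-134)) = ((-6705/5638 - 25035/23829) - 92/(-152))/(29416 - 134) = ((-6705*1/5638 - 25035*1/23829) - 92*(-1/152))/29282 = ((-6705/5638 - 8345/7943) + 23/38)*(1/29282) = (-100306925/44782634 + 23/38)*(1/29282) = -695415642/425435023*1/29282 = -347707821/6228794171743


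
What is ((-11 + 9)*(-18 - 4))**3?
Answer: 85184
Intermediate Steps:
((-11 + 9)*(-18 - 4))**3 = (-2*(-22))**3 = 44**3 = 85184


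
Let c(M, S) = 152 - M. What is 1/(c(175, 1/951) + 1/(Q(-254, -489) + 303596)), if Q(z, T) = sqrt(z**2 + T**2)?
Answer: -2119914930721/48758036423876 + sqrt(303637)/48758036423876 ≈ -0.043478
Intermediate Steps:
Q(z, T) = sqrt(T**2 + z**2)
1/(c(175, 1/951) + 1/(Q(-254, -489) + 303596)) = 1/((152 - 1*175) + 1/(sqrt((-489)**2 + (-254)**2) + 303596)) = 1/((152 - 175) + 1/(sqrt(239121 + 64516) + 303596)) = 1/(-23 + 1/(sqrt(303637) + 303596)) = 1/(-23 + 1/(303596 + sqrt(303637)))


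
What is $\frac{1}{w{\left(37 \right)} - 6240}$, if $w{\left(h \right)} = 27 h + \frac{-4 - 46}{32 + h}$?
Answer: $- \frac{69}{361679} \approx -0.00019078$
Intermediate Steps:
$w{\left(h \right)} = - \frac{50}{32 + h} + 27 h$ ($w{\left(h \right)} = 27 h - \frac{50}{32 + h} = - \frac{50}{32 + h} + 27 h$)
$\frac{1}{w{\left(37 \right)} - 6240} = \frac{1}{\frac{-50 + 27 \cdot 37^{2} + 864 \cdot 37}{32 + 37} - 6240} = \frac{1}{\frac{-50 + 27 \cdot 1369 + 31968}{69} - 6240} = \frac{1}{\frac{-50 + 36963 + 31968}{69} - 6240} = \frac{1}{\frac{1}{69} \cdot 68881 - 6240} = \frac{1}{\frac{68881}{69} - 6240} = \frac{1}{- \frac{361679}{69}} = - \frac{69}{361679}$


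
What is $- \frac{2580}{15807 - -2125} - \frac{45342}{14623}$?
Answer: $- \frac{212700021}{65554909} \approx -3.2446$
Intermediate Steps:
$- \frac{2580}{15807 - -2125} - \frac{45342}{14623} = - \frac{2580}{15807 + 2125} - \frac{45342}{14623} = - \frac{2580}{17932} - \frac{45342}{14623} = \left(-2580\right) \frac{1}{17932} - \frac{45342}{14623} = - \frac{645}{4483} - \frac{45342}{14623} = - \frac{212700021}{65554909}$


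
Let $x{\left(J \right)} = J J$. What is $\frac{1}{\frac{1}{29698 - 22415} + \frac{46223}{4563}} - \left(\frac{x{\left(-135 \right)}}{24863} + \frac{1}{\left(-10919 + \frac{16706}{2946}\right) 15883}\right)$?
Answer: $- \frac{677775580302821954823489}{1068539056478014403008496} \approx -0.6343$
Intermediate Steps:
$x{\left(J \right)} = J^{2}$
$\frac{1}{\frac{1}{29698 - 22415} + \frac{46223}{4563}} - \left(\frac{x{\left(-135 \right)}}{24863} + \frac{1}{\left(-10919 + \frac{16706}{2946}\right) 15883}\right) = \frac{1}{\frac{1}{29698 - 22415} + \frac{46223}{4563}} - \left(\frac{\left(-135\right)^{2}}{24863} + \frac{1}{\left(-10919 + \frac{16706}{2946}\right) 15883}\right) = \frac{1}{\frac{1}{7283} + 46223 \cdot \frac{1}{4563}} - \left(18225 \cdot \frac{1}{24863} + \frac{1}{-10919 + 16706 \cdot \frac{1}{2946}} \cdot \frac{1}{15883}\right) = \frac{1}{\frac{1}{7283} + \frac{46223}{4563}} - \left(\frac{18225}{24863} + \frac{1}{-10919 + \frac{8353}{1473}} \cdot \frac{1}{15883}\right) = \frac{1}{\frac{336646672}{33232329}} - \left(\frac{18225}{24863} + \frac{1}{- \frac{16075334}{1473}} \cdot \frac{1}{15883}\right) = \frac{33232329}{336646672} - \left(\frac{18225}{24863} - \frac{1473}{255324529922}\right) = \frac{33232329}{336646672} - \frac{4653289521205251}{6348133787450686} = - \frac{677775580302821954823489}{1068539056478014403008496}$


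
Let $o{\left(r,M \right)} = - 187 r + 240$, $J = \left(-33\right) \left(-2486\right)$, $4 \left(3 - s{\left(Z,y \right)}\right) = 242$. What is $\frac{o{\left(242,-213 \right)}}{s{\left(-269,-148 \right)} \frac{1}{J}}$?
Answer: $\frac{7385717064}{115} \approx 6.4224 \cdot 10^{7}$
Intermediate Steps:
$s{\left(Z,y \right)} = - \frac{115}{2}$ ($s{\left(Z,y \right)} = 3 - \frac{121}{2} = - \frac{115}{2}$)
$J = 82038$
$o{\left(r,M \right)} = 240 - 187 r$
$\frac{o{\left(242,-213 \right)}}{s{\left(-269,-148 \right)} \frac{1}{J}} = \frac{240 - 45254}{\left(- \frac{115}{2}\right) \frac{1}{82038}} = - \frac{45014}{- \frac{115}{164076}} = \left(-45014\right) \left(- \frac{164076}{115}\right) = \frac{7385717064}{115}$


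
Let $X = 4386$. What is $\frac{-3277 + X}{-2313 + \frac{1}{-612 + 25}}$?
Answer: $- \frac{650983}{1357732} \approx -0.47946$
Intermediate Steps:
$\frac{-3277 + X}{-2313 + \frac{1}{-612 + 25}} = \frac{-3277 + 4386}{-2313 + \frac{1}{-612 + 25}} = \frac{1109}{-2313 + \frac{1}{-587}} = \frac{1109}{-2313 - \frac{1}{587}} = \frac{1109}{- \frac{1357732}{587}} = 1109 \left(- \frac{587}{1357732}\right) = - \frac{650983}{1357732}$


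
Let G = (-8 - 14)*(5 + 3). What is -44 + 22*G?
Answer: -3916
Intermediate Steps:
G = -176 (G = -22*8 = -176)
-44 + 22*G = -44 + 22*(-176) = -44 - 3872 = -3916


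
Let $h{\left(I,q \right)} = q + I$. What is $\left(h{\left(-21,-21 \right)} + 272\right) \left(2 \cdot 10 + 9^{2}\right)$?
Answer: $23230$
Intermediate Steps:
$h{\left(I,q \right)} = I + q$
$\left(h{\left(-21,-21 \right)} + 272\right) \left(2 \cdot 10 + 9^{2}\right) = \left(\left(-21 - 21\right) + 272\right) \left(2 \cdot 10 + 9^{2}\right) = \left(-42 + 272\right) \left(20 + 81\right) = 230 \cdot 101 = 23230$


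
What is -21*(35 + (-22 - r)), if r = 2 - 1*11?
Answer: -462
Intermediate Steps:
r = -9 (r = 2 - 11 = -9)
-21*(35 + (-22 - r)) = -21*(35 + (-22 - 1*(-9))) = -21*(35 + (-22 + 9)) = -21*(35 - 13) = -21*22 = -462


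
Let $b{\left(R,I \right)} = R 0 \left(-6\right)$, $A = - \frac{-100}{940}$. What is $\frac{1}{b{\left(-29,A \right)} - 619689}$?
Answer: $- \frac{1}{619689} \approx -1.6137 \cdot 10^{-6}$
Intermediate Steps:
$A = \frac{5}{47}$ ($A = - \frac{-100}{940} = \left(-1\right) \left(- \frac{5}{47}\right) = \frac{5}{47} \approx 0.10638$)
$b{\left(R,I \right)} = 0$ ($b{\left(R,I \right)} = 0 \left(-6\right) = 0$)
$\frac{1}{b{\left(-29,A \right)} - 619689} = \frac{1}{0 - 619689} = \frac{1}{-619689} = - \frac{1}{619689}$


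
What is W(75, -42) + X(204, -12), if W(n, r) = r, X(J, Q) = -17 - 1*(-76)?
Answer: 17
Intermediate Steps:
X(J, Q) = 59 (X(J, Q) = -17 + 76 = 59)
W(75, -42) + X(204, -12) = -42 + 59 = 17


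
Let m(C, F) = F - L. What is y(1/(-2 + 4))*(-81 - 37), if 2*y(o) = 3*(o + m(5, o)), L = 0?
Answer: -177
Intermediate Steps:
m(C, F) = F (m(C, F) = F - 1*0 = F + 0 = F)
y(o) = 3*o (y(o) = (3*(o + o))/2 = (3*(2*o))/2 = (6*o)/2 = 3*o)
y(1/(-2 + 4))*(-81 - 37) = (3/(-2 + 4))*(-81 - 37) = (3/2)*(-118) = -177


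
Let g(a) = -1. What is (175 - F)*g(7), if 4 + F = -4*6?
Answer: -203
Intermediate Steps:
F = -28 (F = -4 - 4*6 = -4 - 24 = -28)
(175 - F)*g(7) = (175 - 1*(-28))*(-1) = (175 + 28)*(-1) = 203*(-1) = -203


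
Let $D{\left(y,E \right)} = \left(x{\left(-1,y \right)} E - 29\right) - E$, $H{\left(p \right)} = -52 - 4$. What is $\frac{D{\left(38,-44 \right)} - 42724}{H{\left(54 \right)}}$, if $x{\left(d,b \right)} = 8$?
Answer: $\frac{43061}{56} \approx 768.95$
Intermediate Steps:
$H{\left(p \right)} = -56$ ($H{\left(p \right)} = -52 - 4 = -56$)
$D{\left(y,E \right)} = -29 + 7 E$ ($D{\left(y,E \right)} = \left(8 E - 29\right) - E = \left(-29 + 8 E\right) - E = -29 + 7 E$)
$\frac{D{\left(38,-44 \right)} - 42724}{H{\left(54 \right)}} = \frac{\left(-29 + 7 \left(-44\right)\right) - 42724}{-56} = \left(\left(-29 - 308\right) - 42724\right) \left(- \frac{1}{56}\right) = \left(-337 - 42724\right) \left(- \frac{1}{56}\right) = \left(-43061\right) \left(- \frac{1}{56}\right) = \frac{43061}{56}$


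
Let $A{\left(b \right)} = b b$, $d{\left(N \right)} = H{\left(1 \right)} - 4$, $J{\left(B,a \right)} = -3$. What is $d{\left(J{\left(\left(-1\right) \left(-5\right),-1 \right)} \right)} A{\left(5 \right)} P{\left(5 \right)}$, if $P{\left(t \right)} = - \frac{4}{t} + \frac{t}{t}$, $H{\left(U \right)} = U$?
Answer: $-15$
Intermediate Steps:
$P{\left(t \right)} = 1 - \frac{4}{t}$ ($P{\left(t \right)} = - \frac{4}{t} + 1 = 1 - \frac{4}{t}$)
$d{\left(N \right)} = -3$ ($d{\left(N \right)} = 1 - 4 = -3$)
$A{\left(b \right)} = b^{2}$
$d{\left(J{\left(\left(-1\right) \left(-5\right),-1 \right)} \right)} A{\left(5 \right)} P{\left(5 \right)} = - 3 \cdot 5^{2} \frac{-4 + 5}{5} = \left(-3\right) 25 \cdot \frac{1}{5} \cdot 1 = \left(-75\right) \frac{1}{5} = -15$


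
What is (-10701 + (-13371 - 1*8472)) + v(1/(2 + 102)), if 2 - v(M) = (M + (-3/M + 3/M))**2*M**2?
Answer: -3806953725953/116985856 ≈ -32542.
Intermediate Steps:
v(M) = 2 - M**4 (v(M) = 2 - (M + (-3/M + 3/M))**2*M**2 = 2 - (M + 0)**2*M**2 = 2 - M**2*M**2 = 2 - M**4)
(-10701 + (-13371 - 1*8472)) + v(1/(2 + 102)) = (-10701 + (-13371 - 1*8472)) + (2 - (1/(2 + 102))**4) = (-10701 + (-13371 - 8472)) + (2 - (1/104)**4) = (-10701 - 21843) + (2 - (1/104)**4) = -32544 + (2 - 1*1/116985856) = -32544 + (2 - 1/116985856) = -32544 + 233971711/116985856 = -3806953725953/116985856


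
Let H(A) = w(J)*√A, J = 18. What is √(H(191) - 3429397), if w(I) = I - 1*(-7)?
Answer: √(-3429397 + 25*√191) ≈ 1851.8*I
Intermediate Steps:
w(I) = 7 + I (w(I) = I + 7 = 7 + I)
H(A) = 25*√A (H(A) = (7 + 18)*√A = 25*√A)
√(H(191) - 3429397) = √(25*√191 - 3429397) = √(-3429397 + 25*√191)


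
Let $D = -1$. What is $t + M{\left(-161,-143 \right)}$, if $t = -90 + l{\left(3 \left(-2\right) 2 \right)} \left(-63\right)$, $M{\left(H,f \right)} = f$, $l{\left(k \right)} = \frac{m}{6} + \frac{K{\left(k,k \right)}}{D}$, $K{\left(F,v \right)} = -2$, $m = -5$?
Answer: $- \frac{613}{2} \approx -306.5$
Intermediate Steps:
$l{\left(k \right)} = \frac{7}{6}$ ($l{\left(k \right)} = - \frac{5}{6} - \frac{2}{-1} = \left(-5\right) \frac{1}{6} - -2 = - \frac{5}{6} + 2 = \frac{7}{6}$)
$t = - \frac{327}{2}$ ($t = -90 + \frac{7}{6} \left(-63\right) = -90 - \frac{147}{2} = - \frac{327}{2} \approx -163.5$)
$t + M{\left(-161,-143 \right)} = - \frac{327}{2} - 143 = - \frac{613}{2}$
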